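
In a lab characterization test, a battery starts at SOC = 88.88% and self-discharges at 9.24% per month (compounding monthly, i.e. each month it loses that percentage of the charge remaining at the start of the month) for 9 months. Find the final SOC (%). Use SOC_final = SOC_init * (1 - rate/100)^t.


Monthly retention factor = 1 - 9.24/100 = 0.9076
Over 9 months: factor^9 = 0.41788
SOC_final = 88.88 * 0.41788 = 37.14%

37.14%


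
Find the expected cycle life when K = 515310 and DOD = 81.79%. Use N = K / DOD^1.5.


DOD^1.5 = 739.69
N = K / DOD^1.5 = 515310 / 739.69 = 696.7

696.7 cycles


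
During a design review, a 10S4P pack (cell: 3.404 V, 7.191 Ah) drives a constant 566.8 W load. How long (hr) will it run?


Step 1: E_pack = Ns * V_cell * Np * C_cell = 10 * 3.404 * 4 * 7.191 = 979.13 Wh
Step 2: t = E_pack / P = 979.13 / 566.8 = 1.727 hr

1.727 hr


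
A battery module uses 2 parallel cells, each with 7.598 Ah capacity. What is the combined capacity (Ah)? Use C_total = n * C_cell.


Parallel capacities add: 2 * 7.598 Ah = 15.196 Ah

15.196 Ah


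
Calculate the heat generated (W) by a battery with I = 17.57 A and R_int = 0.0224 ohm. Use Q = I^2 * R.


Q = I^2 * R = 17.57^2 * 0.0224 = 6.915 W

6.915 W


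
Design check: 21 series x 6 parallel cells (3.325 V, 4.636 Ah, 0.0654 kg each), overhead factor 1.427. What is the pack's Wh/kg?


Step 1: V_pack = 21 * 3.325 = 69.825 V
Step 2: C_pack = 6 * 4.636 = 27.816 Ah
Step 3: E_pack = V_pack * C_pack = 69.825 * 27.816 = 1942.3 Wh
Step 4: m_pack = 21 * 6 * 0.0654 * 1.427 = 11.759 kg
Step 5: ED = E_pack / m_pack = 1942.3 / 11.759 = 165.2 Wh/kg

165.2 Wh/kg


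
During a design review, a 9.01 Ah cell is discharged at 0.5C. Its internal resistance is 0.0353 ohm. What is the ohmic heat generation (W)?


Step 1: I = C_rate * capacity = 0.5 * 9.01 = 4.505 A
Step 2: Q = I^2 * R = 4.505^2 * 0.0353 = 20.295 * 0.0353 = 0.7164 W

0.7164 W


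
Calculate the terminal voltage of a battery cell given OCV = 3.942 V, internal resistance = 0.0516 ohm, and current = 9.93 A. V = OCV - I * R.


IR drop = 9.93 * 0.0516 = 0.51239 V
V = 3.942 - 0.51239 = 3.430 V

3.430 V


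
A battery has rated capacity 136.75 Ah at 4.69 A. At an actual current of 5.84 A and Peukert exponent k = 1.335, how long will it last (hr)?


Step 1: t_rated = C / I_rated = 136.75 / 4.69 = 29.158 hr
Step 2: ratio = 4.69 / 5.84 = 0.80308
Step 3: ratio^k = 0.80308^1.335 = 0.7462
Step 4: t = t_rated * ratio^k = 29.158 * 0.7462 = 21.76 hr

21.76 hr


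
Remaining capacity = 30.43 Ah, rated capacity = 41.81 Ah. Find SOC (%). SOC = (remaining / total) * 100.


SOC = (remaining / total) * 100 = (30.43 / 41.81) * 100 = 72.78%

72.78%


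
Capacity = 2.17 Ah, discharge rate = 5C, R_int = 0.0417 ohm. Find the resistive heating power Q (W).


Step 1: I = C_rate * capacity = 5 * 2.17 = 10.85 A
Step 2: Q = I^2 * R = 10.85^2 * 0.0417 = 117.72 * 0.0417 = 4.909 W

4.909 W


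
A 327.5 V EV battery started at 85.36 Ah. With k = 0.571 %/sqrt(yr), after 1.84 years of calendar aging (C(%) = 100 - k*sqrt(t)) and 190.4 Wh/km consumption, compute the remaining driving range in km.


Step 1: capacity retention = 100 - 0.571 * sqrt(1.84) = 100 - 0.571 * 1.3565 = 99.225%
Step 2: C_now = 85.36 * 99.225/100 = 84.698 Ah
Step 3: E_pack = V * C_now = 327.5 * 84.698 = 27739 Wh
Step 4: range = E_pack / consumption = 27739 / 190.4 = 145.7 km

145.7 km


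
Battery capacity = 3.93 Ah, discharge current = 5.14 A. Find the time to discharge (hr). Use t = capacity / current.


t = capacity / current = 3.93 / 5.14 = 0.7646 hr

0.7646 hr


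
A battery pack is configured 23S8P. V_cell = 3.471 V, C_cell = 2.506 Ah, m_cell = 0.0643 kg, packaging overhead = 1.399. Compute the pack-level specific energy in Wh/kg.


Step 1: V_pack = 23 * 3.471 = 79.833 V
Step 2: C_pack = 8 * 2.506 = 20.048 Ah
Step 3: E_pack = V_pack * C_pack = 79.833 * 20.048 = 1600.5 Wh
Step 4: m_pack = 23 * 8 * 0.0643 * 1.399 = 16.552 kg
Step 5: ED = E_pack / m_pack = 1600.5 / 16.552 = 96.70 Wh/kg

96.70 Wh/kg


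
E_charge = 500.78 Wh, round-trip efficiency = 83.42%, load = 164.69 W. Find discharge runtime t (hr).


Step 1: E_discharge = eta/100 * E_charge = 83.42/100 * 500.78 = 417.75 Wh
Step 2: t = E_discharge / P = 417.75 / 164.69 = 2.537 hr

2.537 hr


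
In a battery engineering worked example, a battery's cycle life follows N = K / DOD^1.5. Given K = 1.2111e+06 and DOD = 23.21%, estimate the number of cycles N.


Step 1: DOD^1.5 = 23.21^1.5 = 111.82
Step 2: N = 1.2111e+06 / 111.82 = 10830 cycles

10830 cycles


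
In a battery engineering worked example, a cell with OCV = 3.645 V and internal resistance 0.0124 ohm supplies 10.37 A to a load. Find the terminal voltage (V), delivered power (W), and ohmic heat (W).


Step 1: V_terminal = OCV - I*R = 3.645 - 10.37 * 0.0124 = 3.5164 V
Step 2: P_out = V_terminal * I = 3.5164 * 10.37 = 36.47 W
Step 3: Q = I^2 * R = 10.37^2 * 0.0124 = 1.333 W

V=3.5164 V, P=36.47 W, Q=1.333 W


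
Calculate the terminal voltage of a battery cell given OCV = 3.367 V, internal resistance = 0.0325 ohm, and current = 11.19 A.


V = OCV - I*R = 3.367 - 11.19 * 0.0325 = 3.003 V

3.003 V


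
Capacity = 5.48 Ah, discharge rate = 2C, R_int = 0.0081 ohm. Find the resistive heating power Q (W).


Step 1: I = C_rate * capacity = 2 * 5.48 = 10.96 A
Step 2: Q = I^2 * R = 10.96^2 * 0.0081 = 120.12 * 0.0081 = 0.9730 W

0.9730 W


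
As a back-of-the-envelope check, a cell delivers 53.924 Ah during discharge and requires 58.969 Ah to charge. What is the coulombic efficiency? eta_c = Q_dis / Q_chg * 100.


Coulombic efficiency = 53.924/58.969 * 100% = 91.44%

91.44%


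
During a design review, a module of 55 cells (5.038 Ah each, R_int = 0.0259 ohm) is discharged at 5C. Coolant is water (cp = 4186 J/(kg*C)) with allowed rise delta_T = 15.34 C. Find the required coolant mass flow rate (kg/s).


Step 1: I = 5 * 5.038 = 25.19 A
Step 2: Q_cell = I^2 * R = 25.19^2 * 0.0259 = 16.434 W
Step 3: Q_total = 55 * 16.434 = 903.87 W
Step 4: m_dot = Q_total / (cp * dT) = 903.87 / (4186 * 15.34) = 0.01408 kg/s

0.01408 kg/s


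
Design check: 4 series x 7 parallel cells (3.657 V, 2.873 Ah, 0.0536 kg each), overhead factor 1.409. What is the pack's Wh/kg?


Step 1: V_pack = 4 * 3.657 = 14.628 V
Step 2: C_pack = 7 * 2.873 = 20.111 Ah
Step 3: E_pack = V_pack * C_pack = 14.628 * 20.111 = 294.18 Wh
Step 4: m_pack = 4 * 7 * 0.0536 * 1.409 = 2.1146 kg
Step 5: ED = E_pack / m_pack = 294.18 / 2.1146 = 139.1 Wh/kg

139.1 Wh/kg


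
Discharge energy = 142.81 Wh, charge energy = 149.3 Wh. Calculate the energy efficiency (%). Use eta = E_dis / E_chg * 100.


eta_e = E_dis / E_chg * 100 = 142.81 / 149.3 * 100 = 95.65%

95.65%


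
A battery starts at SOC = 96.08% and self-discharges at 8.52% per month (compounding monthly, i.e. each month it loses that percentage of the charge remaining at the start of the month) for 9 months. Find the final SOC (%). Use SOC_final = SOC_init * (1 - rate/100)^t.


decay = (1 - 8.52/100)^9 = 0.44868
SOC_final = 96.08 * 0.44868 = 43.11%

43.11%


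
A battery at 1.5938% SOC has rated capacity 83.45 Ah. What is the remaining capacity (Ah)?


remaining = SOC / 100 * total = 1.5938 / 100 * 83.45 = 1.330 Ah

1.330 Ah


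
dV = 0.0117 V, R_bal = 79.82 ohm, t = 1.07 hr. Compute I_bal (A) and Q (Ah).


I_bal = dV / R = 0.0117 / 79.82 = 1.4658e-04 A
Q = I_bal * t = 1.4658e-04 * 1.07 = 1.568e-04 Ah

I=1.4658e-04 A, Q=1.568e-04 Ah


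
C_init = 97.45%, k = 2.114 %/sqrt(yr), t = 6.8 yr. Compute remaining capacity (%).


sqrt(t) = sqrt(6.8) = 2.6077
C_final = 97.45 - 2.114 * 2.6077 = 91.94%

91.94%


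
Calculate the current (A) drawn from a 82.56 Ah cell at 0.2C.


At 0.2C: I = 0.2 * 82.56 Ah = 16.512 A

16.512 A


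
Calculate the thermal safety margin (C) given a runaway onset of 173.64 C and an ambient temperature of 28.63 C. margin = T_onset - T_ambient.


Safety margin = 173.64 C - 28.63 C = 145.01 C

145.01 C


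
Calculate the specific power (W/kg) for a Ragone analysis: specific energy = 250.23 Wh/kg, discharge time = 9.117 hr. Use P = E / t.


P_specific = E / t = 250.23 / 9.117 = 27.45 W/kg

27.45 W/kg


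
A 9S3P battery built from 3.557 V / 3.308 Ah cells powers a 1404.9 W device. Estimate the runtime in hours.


Step 1: E_pack = Ns * V_cell * Np * C_cell = 9 * 3.557 * 3 * 3.308 = 317.7 Wh
Step 2: t = E_pack / P = 317.7 / 1404.9 = 0.2261 hr

0.2261 hr


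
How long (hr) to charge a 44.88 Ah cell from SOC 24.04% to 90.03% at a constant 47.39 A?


Step 1: dSOC = 90.03% - 24.04% = 65.99%
Step 2: delta_Ah = 44.88 * 65.99 / 100 = 29.616 Ah
Step 3: t = 29.616 / 47.39 = 0.6249 hr

0.6249 hr


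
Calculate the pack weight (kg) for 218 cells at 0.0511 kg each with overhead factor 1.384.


m_pack = n * m_cell * overhead = 218 * 0.0511 * 1.384 = 15.42 kg

15.42 kg


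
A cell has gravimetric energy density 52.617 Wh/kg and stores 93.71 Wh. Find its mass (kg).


m = E / ED = 93.71 / 52.617 = 1.781 kg

1.781 kg


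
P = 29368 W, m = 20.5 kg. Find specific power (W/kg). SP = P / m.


Specific power = 29368 W / 20.5 kg = 1433 W/kg

1433 W/kg


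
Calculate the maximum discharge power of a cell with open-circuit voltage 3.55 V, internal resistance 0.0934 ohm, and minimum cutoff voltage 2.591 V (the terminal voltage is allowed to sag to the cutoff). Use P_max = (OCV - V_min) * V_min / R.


dV = OCV - V_min = 0.959 V (so I_max = dV / R)
P_max = dV * V_min / R = 0.959 * 2.591 / 0.0934 = 26.60 W

26.60 W


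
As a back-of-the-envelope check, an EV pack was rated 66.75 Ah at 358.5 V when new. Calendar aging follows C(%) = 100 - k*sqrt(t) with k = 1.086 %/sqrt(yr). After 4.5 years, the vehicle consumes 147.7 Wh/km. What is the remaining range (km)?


Step 1: capacity retention = 100 - 1.086 * sqrt(4.5) = 100 - 1.086 * 2.1213 = 97.696%
Step 2: C_now = 66.75 * 97.696/100 = 65.212 Ah
Step 3: E_pack = V * C_now = 358.5 * 65.212 = 23379 Wh
Step 4: range = E_pack / consumption = 23379 / 147.7 = 158.3 km

158.3 km


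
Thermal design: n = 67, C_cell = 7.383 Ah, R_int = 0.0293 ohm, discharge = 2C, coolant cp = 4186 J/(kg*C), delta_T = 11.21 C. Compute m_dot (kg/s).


Step 1: I = 2 * 7.383 = 14.766 A
Step 2: Q_cell = I^2 * R = 14.766^2 * 0.0293 = 6.3884 W
Step 3: Q_total = 67 * 6.3884 = 428.02 W
Step 4: m_dot = Q_total / (cp * dT) = 428.02 / (4186 * 11.21) = 0.009121 kg/s

0.009121 kg/s


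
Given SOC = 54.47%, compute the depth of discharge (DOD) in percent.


Complement of SOC: DOD = 100% - 54.47% = 45.53%

45.53%


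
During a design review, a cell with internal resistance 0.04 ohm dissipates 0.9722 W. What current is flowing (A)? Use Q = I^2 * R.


I = sqrt(Q / R) = sqrt(0.9722 / 0.04) = sqrt(24.305) = 4.930 A

4.930 A


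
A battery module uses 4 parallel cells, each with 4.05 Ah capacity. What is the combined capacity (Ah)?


C_total = 4 * 4.05 = 16.2 Ah

16.2 Ah


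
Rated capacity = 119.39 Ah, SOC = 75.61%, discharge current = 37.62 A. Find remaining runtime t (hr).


Step 1: remaining = SOC/100 * C_total = 75.61/100 * 119.39 = 90.271 Ah
Step 2: t = remaining / I = 90.271 / 37.62 = 2.400 hr

2.400 hr


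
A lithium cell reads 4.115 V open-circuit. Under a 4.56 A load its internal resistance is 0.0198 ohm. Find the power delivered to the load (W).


Step 1: V_terminal = OCV - I*R = 4.115 - 4.56 * 0.0198 = 4.0247 V
Step 2: P_out = V_terminal * I = 4.0247 * 4.56 = 18.35 W

18.35 W


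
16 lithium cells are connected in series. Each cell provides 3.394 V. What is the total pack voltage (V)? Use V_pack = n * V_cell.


With 16 cells in series at 3.394 V each, V_pack = 54.304 V

54.304 V


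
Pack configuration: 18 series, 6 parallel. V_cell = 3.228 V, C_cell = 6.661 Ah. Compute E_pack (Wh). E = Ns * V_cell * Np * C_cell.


V_pack = 18 * 3.228 = 58.104 V
C_pack = 6 * 6.661 = 39.966 Ah
E = V_pack * C_pack = 58.104 * 39.966 = 2322 Wh

2322 Wh


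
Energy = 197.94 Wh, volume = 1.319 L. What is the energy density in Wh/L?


ED = E / V = 197.94 / 1.319 = 150.1 Wh/L

150.1 Wh/L


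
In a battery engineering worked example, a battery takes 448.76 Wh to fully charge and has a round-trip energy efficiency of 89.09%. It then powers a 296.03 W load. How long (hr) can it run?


Step 1: E_discharge = eta/100 * E_charge = 89.09/100 * 448.76 = 399.8 Wh
Step 2: t = E_discharge / P = 399.8 / 296.03 = 1.351 hr

1.351 hr


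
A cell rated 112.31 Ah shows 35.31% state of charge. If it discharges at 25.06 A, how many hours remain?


Step 1: remaining = SOC/100 * C_total = 35.31/100 * 112.31 = 39.657 Ah
Step 2: t = remaining / I = 39.657 / 25.06 = 1.582 hr

1.582 hr


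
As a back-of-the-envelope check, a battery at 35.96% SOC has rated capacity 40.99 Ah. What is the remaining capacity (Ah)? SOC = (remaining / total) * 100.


remaining = SOC / 100 * total = 35.96 / 100 * 40.99 = 14.74 Ah

14.74 Ah


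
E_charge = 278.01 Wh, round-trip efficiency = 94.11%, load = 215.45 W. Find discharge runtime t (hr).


Step 1: E_discharge = eta/100 * E_charge = 94.11/100 * 278.01 = 261.64 Wh
Step 2: t = E_discharge / P = 261.64 / 215.45 = 1.214 hr

1.214 hr


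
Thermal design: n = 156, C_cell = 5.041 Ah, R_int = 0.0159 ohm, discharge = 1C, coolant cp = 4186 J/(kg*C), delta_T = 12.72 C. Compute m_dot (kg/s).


Step 1: I = 1 * 5.041 = 5.041 A
Step 2: Q_cell = I^2 * R = 5.041^2 * 0.0159 = 0.40405 W
Step 3: Q_total = 156 * 0.40405 = 63.032 W
Step 4: m_dot = Q_total / (cp * dT) = 63.032 / (4186 * 12.72) = 0.001184 kg/s

0.001184 kg/s


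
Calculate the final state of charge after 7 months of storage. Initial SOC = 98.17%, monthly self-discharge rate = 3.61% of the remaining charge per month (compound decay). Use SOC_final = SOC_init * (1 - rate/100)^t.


Monthly retention factor = 1 - 3.61/100 = 0.9639
Over 7 months: factor^7 = 0.77308
SOC_final = 98.17 * 0.77308 = 75.89%

75.89%


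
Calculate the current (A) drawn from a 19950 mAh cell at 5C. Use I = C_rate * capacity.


Convert: capacity = 19950 mAh = 19.95 Ah
I = C_rate * capacity = 5 * 19.95 = 99.75 A

99.75 A


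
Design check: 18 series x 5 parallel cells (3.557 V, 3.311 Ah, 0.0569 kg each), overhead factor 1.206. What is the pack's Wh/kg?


Step 1: V_pack = 18 * 3.557 = 64.026 V
Step 2: C_pack = 5 * 3.311 = 16.555 Ah
Step 3: E_pack = V_pack * C_pack = 64.026 * 16.555 = 1060 Wh
Step 4: m_pack = 18 * 5 * 0.0569 * 1.206 = 6.1759 kg
Step 5: ED = E_pack / m_pack = 1060 / 6.1759 = 171.6 Wh/kg

171.6 Wh/kg


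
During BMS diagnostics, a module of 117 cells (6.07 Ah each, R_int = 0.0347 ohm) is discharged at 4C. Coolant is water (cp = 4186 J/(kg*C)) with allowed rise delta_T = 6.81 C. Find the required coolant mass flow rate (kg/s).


Step 1: I = 4 * 6.07 = 24.28 A
Step 2: Q_cell = I^2 * R = 24.28^2 * 0.0347 = 20.456 W
Step 3: Q_total = 117 * 20.456 = 2393.4 W
Step 4: m_dot = Q_total / (cp * dT) = 2393.4 / (4186 * 6.81) = 0.08396 kg/s

0.08396 kg/s


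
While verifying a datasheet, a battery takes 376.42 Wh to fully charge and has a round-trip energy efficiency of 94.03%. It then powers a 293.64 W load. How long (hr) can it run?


Step 1: E_discharge = eta/100 * E_charge = 94.03/100 * 376.42 = 353.95 Wh
Step 2: t = E_discharge / P = 353.95 / 293.64 = 1.205 hr

1.205 hr


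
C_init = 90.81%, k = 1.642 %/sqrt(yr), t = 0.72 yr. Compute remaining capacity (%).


Step 1: sqrt(0.72 yr) = 0.84853
Step 2: drop = 1.642 * 0.84853 = 1.3933
Step 3: C_final = 90.81 - 1.3933 = 89.42%

89.42%


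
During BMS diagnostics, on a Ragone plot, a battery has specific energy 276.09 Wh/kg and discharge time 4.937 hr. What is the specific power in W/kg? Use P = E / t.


P_specific = E / t = 276.09 / 4.937 = 55.92 W/kg

55.92 W/kg


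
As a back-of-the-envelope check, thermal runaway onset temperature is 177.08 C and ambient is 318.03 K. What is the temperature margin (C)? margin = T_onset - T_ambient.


Convert: T_ambient = 318.03 K = 44.88 C
margin = 177.08 - 44.88 = 132.2 C

132.2 C


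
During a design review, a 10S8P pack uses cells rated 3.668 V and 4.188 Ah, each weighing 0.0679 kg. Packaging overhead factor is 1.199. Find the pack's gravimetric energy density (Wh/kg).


Step 1: V_pack = 10 * 3.668 = 36.68 V
Step 2: C_pack = 8 * 4.188 = 33.504 Ah
Step 3: E_pack = V_pack * C_pack = 36.68 * 33.504 = 1228.9 Wh
Step 4: m_pack = 10 * 8 * 0.0679 * 1.199 = 6.513 kg
Step 5: ED = E_pack / m_pack = 1228.9 / 6.513 = 188.7 Wh/kg

188.7 Wh/kg


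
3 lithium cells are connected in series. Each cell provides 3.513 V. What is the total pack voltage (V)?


Series voltages add: 3 * 3.513 V = 10.539 V

10.539 V


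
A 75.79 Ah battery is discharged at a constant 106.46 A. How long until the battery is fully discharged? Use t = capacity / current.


Runtime = 75.79 Ah / 106.46 A = 0.7119 hr

0.7119 hr


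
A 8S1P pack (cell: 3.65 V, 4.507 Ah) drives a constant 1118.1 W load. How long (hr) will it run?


Step 1: E_pack = Ns * V_cell * Np * C_cell = 8 * 3.65 * 1 * 4.507 = 131.6 Wh
Step 2: t = E_pack / P = 131.6 / 1118.1 = 0.1177 hr

0.1177 hr


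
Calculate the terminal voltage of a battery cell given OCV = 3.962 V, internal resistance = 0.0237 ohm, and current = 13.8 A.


IR drop = 13.8 * 0.0237 = 0.32706 V
V = 3.962 - 0.32706 = 3.635 V

3.635 V


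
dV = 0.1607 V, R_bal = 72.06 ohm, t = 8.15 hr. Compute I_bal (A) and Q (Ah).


First, Ohm's law: I_bal = 0.1607 V / 72.06 ohm = 0.0022301 A
Then Q = I * t = 0.0022301 A * 8.15 hr = 0.01818 Ah

I=0.0022301 A, Q=0.01818 Ah


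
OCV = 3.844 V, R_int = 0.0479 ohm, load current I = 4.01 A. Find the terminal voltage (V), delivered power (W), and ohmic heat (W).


Step 1: V_terminal = OCV - I*R = 3.844 - 4.01 * 0.0479 = 3.6519 V
Step 2: P_out = V_terminal * I = 3.6519 * 4.01 = 14.64 W
Step 3: Q = I^2 * R = 4.01^2 * 0.0479 = 0.7702 W

V=3.6519 V, P=14.64 W, Q=0.7702 W


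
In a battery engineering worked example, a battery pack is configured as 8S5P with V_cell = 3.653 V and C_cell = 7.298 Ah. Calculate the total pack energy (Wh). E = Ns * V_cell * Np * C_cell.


E = Ns * Vcell * Np * Ccell = 8 * 3.653 * 5 * 7.298 = 1066 Wh

1066 Wh


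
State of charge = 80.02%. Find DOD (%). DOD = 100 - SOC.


DOD = 100 - SOC = 100 - 80.02 = 19.98%

19.98%


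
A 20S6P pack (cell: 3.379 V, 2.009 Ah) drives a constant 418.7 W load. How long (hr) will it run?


Step 1: E_pack = Ns * V_cell * Np * C_cell = 20 * 3.379 * 6 * 2.009 = 814.61 Wh
Step 2: t = E_pack / P = 814.61 / 418.7 = 1.946 hr

1.946 hr


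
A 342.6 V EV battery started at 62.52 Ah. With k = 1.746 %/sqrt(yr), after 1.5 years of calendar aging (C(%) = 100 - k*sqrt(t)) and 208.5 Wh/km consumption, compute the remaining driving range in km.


Step 1: capacity retention = 100 - 1.746 * sqrt(1.5) = 100 - 1.746 * 1.2247 = 97.862%
Step 2: C_now = 62.52 * 97.862/100 = 61.183 Ah
Step 3: E_pack = V * C_now = 342.6 * 61.183 = 20961 Wh
Step 4: range = E_pack / consumption = 20961 / 208.5 = 100.5 km

100.5 km


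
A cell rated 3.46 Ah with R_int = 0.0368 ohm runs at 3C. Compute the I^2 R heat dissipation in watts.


Step 1: I = C_rate * capacity = 3 * 3.46 = 10.38 A
Step 2: Q = I^2 * R = 10.38^2 * 0.0368 = 107.74 * 0.0368 = 3.965 W

3.965 W


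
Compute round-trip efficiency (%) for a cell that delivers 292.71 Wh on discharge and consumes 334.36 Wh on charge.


Round-trip efficiency = 292.71/334.36 * 100% = 87.54%

87.54%


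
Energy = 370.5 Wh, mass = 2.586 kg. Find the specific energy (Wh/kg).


ED = E / m = 370.5 / 2.586 = 143.3 Wh/kg

143.3 Wh/kg


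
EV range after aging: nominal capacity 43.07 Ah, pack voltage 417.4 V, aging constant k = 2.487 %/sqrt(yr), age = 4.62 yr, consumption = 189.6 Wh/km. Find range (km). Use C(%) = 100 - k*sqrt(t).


Step 1: capacity retention = 100 - 2.487 * sqrt(4.62) = 100 - 2.487 * 2.1494 = 94.654%
Step 2: C_now = 43.07 * 94.654/100 = 40.767 Ah
Step 3: E_pack = V * C_now = 417.4 * 40.767 = 17016 Wh
Step 4: range = E_pack / consumption = 17016 / 189.6 = 89.75 km

89.75 km


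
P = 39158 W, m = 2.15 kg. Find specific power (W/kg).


SP = P / m = 39158 / 2.15 = 18210 W/kg

18210 W/kg


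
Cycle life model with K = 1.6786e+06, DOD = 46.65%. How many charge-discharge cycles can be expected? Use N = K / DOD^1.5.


DOD^1.5 = 318.62
N = K / DOD^1.5 = 1.6786e+06 / 318.62 = 5268

5268 cycles


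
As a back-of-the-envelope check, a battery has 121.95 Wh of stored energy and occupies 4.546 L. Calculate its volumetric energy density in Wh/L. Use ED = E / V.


ED = E / V = 121.95 / 4.546 = 26.83 Wh/L

26.83 Wh/L


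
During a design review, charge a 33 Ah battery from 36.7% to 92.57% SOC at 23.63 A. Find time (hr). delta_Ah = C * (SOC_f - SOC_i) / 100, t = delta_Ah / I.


delta_Ah = 33 * (92.57 - 36.7) / 100 = 18.437 Ah
t = delta_Ah / I = 18.437 / 23.63 = 0.7802 hr

0.7802 hr


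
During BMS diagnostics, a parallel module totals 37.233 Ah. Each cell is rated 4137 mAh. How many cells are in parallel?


Convert: C_cell = 4137 mAh = 4.137 Ah
n = C_total / C_cell = 37.233 / 4.137 = 9

9


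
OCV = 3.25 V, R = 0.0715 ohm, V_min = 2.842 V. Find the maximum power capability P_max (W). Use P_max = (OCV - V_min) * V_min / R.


dV = OCV - V_min = 0.408 V (so I_max = dV / R)
P_max = dV * V_min / R = 0.408 * 2.842 / 0.0715 = 16.22 W

16.22 W


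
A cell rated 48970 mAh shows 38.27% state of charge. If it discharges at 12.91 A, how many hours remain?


Convert: C_total = 48970 mAh = 48.97 Ah
Step 1: remaining = SOC/100 * C_total = 38.27/100 * 48.97 = 18.741 Ah
Step 2: t = remaining / I = 18.741 / 12.91 = 1.452 hr

1.452 hr


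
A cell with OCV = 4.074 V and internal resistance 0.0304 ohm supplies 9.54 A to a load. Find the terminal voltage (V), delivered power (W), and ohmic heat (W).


Step 1: V_terminal = OCV - I*R = 4.074 - 9.54 * 0.0304 = 3.784 V
Step 2: P_out = V_terminal * I = 3.784 * 9.54 = 36.10 W
Step 3: Q = I^2 * R = 9.54^2 * 0.0304 = 2.767 W

V=3.784 V, P=36.10 W, Q=2.767 W


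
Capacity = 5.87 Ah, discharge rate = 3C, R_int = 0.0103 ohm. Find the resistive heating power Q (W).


Step 1: I = C_rate * capacity = 3 * 5.87 = 17.61 A
Step 2: Q = I^2 * R = 17.61^2 * 0.0103 = 310.11 * 0.0103 = 3.194 W

3.194 W


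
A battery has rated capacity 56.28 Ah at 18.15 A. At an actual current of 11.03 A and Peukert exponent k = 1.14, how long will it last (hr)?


Step 1: t_rated = C / I_rated = 56.28 / 18.15 = 3.1008 hr
Step 2: ratio = 18.15 / 11.03 = 1.6455
Step 3: ratio^k = 1.6455^1.14 = 1.7643
Step 4: t = t_rated * ratio^k = 3.1008 * 1.7643 = 5.471 hr

5.471 hr


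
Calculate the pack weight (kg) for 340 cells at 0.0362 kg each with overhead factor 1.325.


m_pack = n * m_cell * overhead = 340 * 0.0362 * 1.325 = 16.31 kg

16.31 kg


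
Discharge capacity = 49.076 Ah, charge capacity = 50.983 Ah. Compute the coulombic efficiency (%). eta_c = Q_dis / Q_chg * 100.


eta_c = Q_dis / Q_chg * 100 = 49.076 / 50.983 * 100 = 96.26%

96.26%


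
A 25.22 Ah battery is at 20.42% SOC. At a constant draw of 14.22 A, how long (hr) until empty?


Step 1: remaining = SOC/100 * C_total = 20.42/100 * 25.22 = 5.1499 Ah
Step 2: t = remaining / I = 5.1499 / 14.22 = 0.3622 hr

0.3622 hr


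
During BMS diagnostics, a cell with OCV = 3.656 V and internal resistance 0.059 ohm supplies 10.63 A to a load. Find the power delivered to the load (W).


Step 1: V_terminal = OCV - I*R = 3.656 - 10.63 * 0.059 = 3.0288 V
Step 2: P_out = V_terminal * I = 3.0288 * 10.63 = 32.20 W

32.20 W


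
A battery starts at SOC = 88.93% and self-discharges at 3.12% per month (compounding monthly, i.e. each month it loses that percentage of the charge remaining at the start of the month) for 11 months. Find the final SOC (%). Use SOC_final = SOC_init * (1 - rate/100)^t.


decay = (1 - 3.12/100)^11 = 0.70563
SOC_final = 88.93 * 0.70563 = 62.75%

62.75%


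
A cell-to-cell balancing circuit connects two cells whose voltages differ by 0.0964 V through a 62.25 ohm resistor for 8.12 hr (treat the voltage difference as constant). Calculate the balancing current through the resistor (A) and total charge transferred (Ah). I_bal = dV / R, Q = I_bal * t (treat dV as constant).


First, Ohm's law: I_bal = 0.0964 V / 62.25 ohm = 0.0015486 A
Then Q = I * t = 0.0015486 A * 8.12 hr = 0.01257 Ah

I=0.0015486 A, Q=0.01257 Ah


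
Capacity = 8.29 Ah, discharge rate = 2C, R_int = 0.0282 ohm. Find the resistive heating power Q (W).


Step 1: I = C_rate * capacity = 2 * 8.29 = 16.58 A
Step 2: Q = I^2 * R = 16.58^2 * 0.0282 = 274.9 * 0.0282 = 7.752 W

7.752 W


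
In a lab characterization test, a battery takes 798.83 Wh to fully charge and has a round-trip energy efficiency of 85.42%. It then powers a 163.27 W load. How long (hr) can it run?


Step 1: E_discharge = eta/100 * E_charge = 85.42/100 * 798.83 = 682.36 Wh
Step 2: t = E_discharge / P = 682.36 / 163.27 = 4.179 hr

4.179 hr


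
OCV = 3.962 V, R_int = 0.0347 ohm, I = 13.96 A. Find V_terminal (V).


IR drop = 13.96 * 0.0347 = 0.48441 V
V = 3.962 - 0.48441 = 3.478 V

3.478 V


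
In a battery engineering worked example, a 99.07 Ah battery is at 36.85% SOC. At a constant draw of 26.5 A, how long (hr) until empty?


Step 1: remaining = SOC/100 * C_total = 36.85/100 * 99.07 = 36.507 Ah
Step 2: t = remaining / I = 36.507 / 26.5 = 1.378 hr

1.378 hr


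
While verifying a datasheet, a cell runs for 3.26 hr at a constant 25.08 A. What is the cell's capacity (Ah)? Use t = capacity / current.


C = I * t = 25.08 * 3.26 = 81.76 Ah

81.76 Ah


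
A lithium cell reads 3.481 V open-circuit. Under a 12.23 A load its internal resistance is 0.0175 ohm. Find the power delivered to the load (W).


Step 1: V_terminal = OCV - I*R = 3.481 - 12.23 * 0.0175 = 3.267 V
Step 2: P_out = V_terminal * I = 3.267 * 12.23 = 39.96 W

39.96 W


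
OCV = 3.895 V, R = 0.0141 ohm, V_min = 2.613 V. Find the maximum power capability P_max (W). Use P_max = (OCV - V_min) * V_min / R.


dV = OCV - V_min = 1.282 V (so I_max = dV / R)
P_max = dV * V_min / R = 1.282 * 2.613 / 0.0141 = 237.6 W

237.6 W


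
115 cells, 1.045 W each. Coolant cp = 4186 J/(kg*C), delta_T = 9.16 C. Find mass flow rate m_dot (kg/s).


Q_total = 115 * 1.045 = 120.18 W
m_dot = Q_total / (cp * dT) = 120.18 / (4186 * 9.16) = 0.003134 kg/s

0.003134 kg/s


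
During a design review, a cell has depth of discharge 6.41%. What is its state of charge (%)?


SOC = 100 - DOD = 100 - 6.41 = 93.59%

93.59%


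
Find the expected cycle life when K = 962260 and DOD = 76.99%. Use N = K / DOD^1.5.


DOD^1.5 = 675.54
N = K / DOD^1.5 = 962260 / 675.54 = 1424

1424 cycles


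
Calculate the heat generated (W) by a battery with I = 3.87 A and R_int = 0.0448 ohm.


Q = I^2 * R = 3.87^2 * 0.0448 = 0.6710 W

0.6710 W


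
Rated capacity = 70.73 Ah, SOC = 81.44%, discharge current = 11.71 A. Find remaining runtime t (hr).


Step 1: remaining = SOC/100 * C_total = 81.44/100 * 70.73 = 57.603 Ah
Step 2: t = remaining / I = 57.603 / 11.71 = 4.919 hr

4.919 hr


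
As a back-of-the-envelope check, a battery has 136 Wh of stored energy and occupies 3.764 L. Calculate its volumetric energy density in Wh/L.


ED = E / V = 136 / 3.764 = 36.13 Wh/L

36.13 Wh/L


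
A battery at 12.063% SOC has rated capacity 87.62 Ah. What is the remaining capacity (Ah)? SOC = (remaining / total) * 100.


remaining = SOC / 100 * total = 12.063 / 100 * 87.62 = 10.57 Ah

10.57 Ah


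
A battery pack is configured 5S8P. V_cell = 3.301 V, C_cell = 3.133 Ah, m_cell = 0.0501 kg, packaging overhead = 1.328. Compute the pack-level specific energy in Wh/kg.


Step 1: V_pack = 5 * 3.301 = 16.505 V
Step 2: C_pack = 8 * 3.133 = 25.064 Ah
Step 3: E_pack = V_pack * C_pack = 16.505 * 25.064 = 413.68 Wh
Step 4: m_pack = 5 * 8 * 0.0501 * 1.328 = 2.6613 kg
Step 5: ED = E_pack / m_pack = 413.68 / 2.6613 = 155.4 Wh/kg

155.4 Wh/kg


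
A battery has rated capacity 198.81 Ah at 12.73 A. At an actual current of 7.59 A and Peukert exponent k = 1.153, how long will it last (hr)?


Step 1: t_rated = C / I_rated = 198.81 / 12.73 = 15.617 hr
Step 2: ratio = 12.73 / 7.59 = 1.6772
Step 3: ratio^k = 1.6772^1.153 = 1.8153
Step 4: t = t_rated * ratio^k = 15.617 * 1.8153 = 28.35 hr

28.35 hr


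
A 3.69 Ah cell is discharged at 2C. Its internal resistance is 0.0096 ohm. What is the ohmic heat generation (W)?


Step 1: I = C_rate * capacity = 2 * 3.69 = 7.38 A
Step 2: Q = I^2 * R = 7.38^2 * 0.0096 = 54.464 * 0.0096 = 0.5229 W

0.5229 W


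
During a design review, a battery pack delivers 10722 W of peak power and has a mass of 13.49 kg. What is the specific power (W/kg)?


Specific power = 10722 W / 13.49 kg = 794.8 W/kg

794.8 W/kg


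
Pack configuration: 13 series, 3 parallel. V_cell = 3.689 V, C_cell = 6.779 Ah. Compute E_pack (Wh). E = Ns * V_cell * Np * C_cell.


V_pack = 13 * 3.689 = 47.957 V
C_pack = 3 * 6.779 = 20.337 Ah
E = V_pack * C_pack = 47.957 * 20.337 = 975.3 Wh

975.3 Wh


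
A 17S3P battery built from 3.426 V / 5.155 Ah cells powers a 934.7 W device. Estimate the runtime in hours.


Step 1: E_pack = Ns * V_cell * Np * C_cell = 17 * 3.426 * 3 * 5.155 = 900.71 Wh
Step 2: t = E_pack / P = 900.71 / 934.7 = 0.9636 hr

0.9636 hr


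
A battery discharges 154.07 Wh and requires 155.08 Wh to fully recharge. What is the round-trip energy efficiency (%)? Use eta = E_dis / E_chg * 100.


Round-trip efficiency = 154.07/155.08 * 100% = 99.35%

99.35%


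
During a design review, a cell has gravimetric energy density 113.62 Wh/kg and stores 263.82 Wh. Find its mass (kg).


m = E / ED = 263.82 / 113.62 = 2.322 kg

2.322 kg


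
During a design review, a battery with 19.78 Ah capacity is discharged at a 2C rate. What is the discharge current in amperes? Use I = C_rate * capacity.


I = C_rate * capacity = 2 * 19.78 = 39.56 A

39.56 A


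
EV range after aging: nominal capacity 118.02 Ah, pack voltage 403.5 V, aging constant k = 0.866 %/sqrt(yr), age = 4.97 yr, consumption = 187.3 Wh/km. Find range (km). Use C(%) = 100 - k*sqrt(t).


Step 1: capacity retention = 100 - 0.866 * sqrt(4.97) = 100 - 0.866 * 2.2293 = 98.069%
Step 2: C_now = 118.02 * 98.069/100 = 115.74 Ah
Step 3: E_pack = V * C_now = 403.5 * 115.74 = 46701 Wh
Step 4: range = E_pack / consumption = 46701 / 187.3 = 249.3 km

249.3 km


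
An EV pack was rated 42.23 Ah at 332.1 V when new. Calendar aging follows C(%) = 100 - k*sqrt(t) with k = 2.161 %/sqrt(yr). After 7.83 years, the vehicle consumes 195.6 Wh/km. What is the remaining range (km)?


Step 1: capacity retention = 100 - 2.161 * sqrt(7.83) = 100 - 2.161 * 2.7982 = 93.953%
Step 2: C_now = 42.23 * 93.953/100 = 39.676 Ah
Step 3: E_pack = V * C_now = 332.1 * 39.676 = 13176 Wh
Step 4: range = E_pack / consumption = 13176 / 195.6 = 67.36 km

67.36 km


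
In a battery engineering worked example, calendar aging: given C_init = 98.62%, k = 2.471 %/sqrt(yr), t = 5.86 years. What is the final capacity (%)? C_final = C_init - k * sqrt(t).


Step 1: sqrt(5.86 yr) = 2.4207
Step 2: drop = 2.471 * 2.4207 = 5.9815
Step 3: C_final = 98.62 - 5.9815 = 92.64%

92.64%


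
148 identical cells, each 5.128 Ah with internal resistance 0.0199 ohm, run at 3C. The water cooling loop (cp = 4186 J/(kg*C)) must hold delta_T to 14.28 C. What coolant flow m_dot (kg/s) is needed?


Step 1: I = 3 * 5.128 = 15.384 A
Step 2: Q_cell = I^2 * R = 15.384^2 * 0.0199 = 4.7097 W
Step 3: Q_total = 148 * 4.7097 = 697.04 W
Step 4: m_dot = Q_total / (cp * dT) = 697.04 / (4186 * 14.28) = 0.01166 kg/s

0.01166 kg/s


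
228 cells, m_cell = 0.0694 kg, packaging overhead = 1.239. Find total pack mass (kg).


m_pack = n * m_cell * overhead = 228 * 0.0694 * 1.239 = 19.60 kg

19.60 kg


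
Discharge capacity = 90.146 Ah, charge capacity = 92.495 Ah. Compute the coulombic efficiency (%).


eta_c = Q_dis / Q_chg * 100 = 90.146 / 92.495 * 100 = 97.46%

97.46%


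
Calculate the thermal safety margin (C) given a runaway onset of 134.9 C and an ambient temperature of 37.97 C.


margin = T_onset - T_ambient = 134.9 - 37.97 = 96.93 C

96.93 C


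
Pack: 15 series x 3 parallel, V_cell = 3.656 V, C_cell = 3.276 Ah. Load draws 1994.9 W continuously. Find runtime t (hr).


Step 1: E_pack = Ns * V_cell * Np * C_cell = 15 * 3.656 * 3 * 3.276 = 538.97 Wh
Step 2: t = E_pack / P = 538.97 / 1994.9 = 0.2702 hr

0.2702 hr


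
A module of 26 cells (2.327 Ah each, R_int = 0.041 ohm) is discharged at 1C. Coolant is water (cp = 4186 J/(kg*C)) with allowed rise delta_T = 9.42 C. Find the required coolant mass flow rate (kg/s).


Step 1: I = 1 * 2.327 = 2.327 A
Step 2: Q_cell = I^2 * R = 2.327^2 * 0.041 = 0.22201 W
Step 3: Q_total = 26 * 0.22201 = 5.7723 W
Step 4: m_dot = Q_total / (cp * dT) = 5.7723 / (4186 * 9.42) = 1.464e-04 kg/s

1.464e-04 kg/s


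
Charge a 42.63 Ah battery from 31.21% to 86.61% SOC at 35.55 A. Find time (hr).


delta_Ah = 42.63 * (86.61 - 31.21) / 100 = 23.617 Ah
t = delta_Ah / I = 23.617 / 35.55 = 0.6643 hr

0.6643 hr


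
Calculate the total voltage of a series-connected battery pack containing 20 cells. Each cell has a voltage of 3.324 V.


V_pack = n * V_cell = 20 * 3.324 = 66.48 V

66.48 V


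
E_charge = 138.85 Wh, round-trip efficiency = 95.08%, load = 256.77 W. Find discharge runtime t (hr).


Step 1: E_discharge = eta/100 * E_charge = 95.08/100 * 138.85 = 132.02 Wh
Step 2: t = E_discharge / P = 132.02 / 256.77 = 0.5142 hr

0.5142 hr


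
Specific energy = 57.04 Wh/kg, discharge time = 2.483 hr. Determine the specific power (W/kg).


P_specific = E / t = 57.04 / 2.483 = 22.97 W/kg

22.97 W/kg


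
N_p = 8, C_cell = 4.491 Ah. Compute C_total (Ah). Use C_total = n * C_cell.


Parallel capacities add: 8 * 4.491 Ah = 35.928 Ah

35.928 Ah


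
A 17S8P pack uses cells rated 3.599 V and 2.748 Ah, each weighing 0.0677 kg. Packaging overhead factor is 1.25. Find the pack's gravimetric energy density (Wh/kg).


Step 1: V_pack = 17 * 3.599 = 61.183 V
Step 2: C_pack = 8 * 2.748 = 21.984 Ah
Step 3: E_pack = V_pack * C_pack = 61.183 * 21.984 = 1345 Wh
Step 4: m_pack = 17 * 8 * 0.0677 * 1.25 = 11.509 kg
Step 5: ED = E_pack / m_pack = 1345 / 11.509 = 116.9 Wh/kg

116.9 Wh/kg


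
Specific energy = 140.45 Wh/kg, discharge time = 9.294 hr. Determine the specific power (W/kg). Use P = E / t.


P_specific = E / t = 140.45 / 9.294 = 15.11 W/kg

15.11 W/kg


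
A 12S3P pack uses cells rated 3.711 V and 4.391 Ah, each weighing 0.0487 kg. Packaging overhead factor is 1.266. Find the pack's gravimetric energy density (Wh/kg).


Step 1: V_pack = 12 * 3.711 = 44.532 V
Step 2: C_pack = 3 * 4.391 = 13.173 Ah
Step 3: E_pack = V_pack * C_pack = 44.532 * 13.173 = 586.62 Wh
Step 4: m_pack = 12 * 3 * 0.0487 * 1.266 = 2.2196 kg
Step 5: ED = E_pack / m_pack = 586.62 / 2.2196 = 264.3 Wh/kg

264.3 Wh/kg


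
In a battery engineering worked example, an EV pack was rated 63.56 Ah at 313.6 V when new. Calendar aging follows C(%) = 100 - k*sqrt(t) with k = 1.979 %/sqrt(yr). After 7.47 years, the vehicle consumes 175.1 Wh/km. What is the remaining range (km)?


Step 1: capacity retention = 100 - 1.979 * sqrt(7.47) = 100 - 1.979 * 2.7331 = 94.591%
Step 2: C_now = 63.56 * 94.591/100 = 60.122 Ah
Step 3: E_pack = V * C_now = 313.6 * 60.122 = 18854 Wh
Step 4: range = E_pack / consumption = 18854 / 175.1 = 107.7 km

107.7 km


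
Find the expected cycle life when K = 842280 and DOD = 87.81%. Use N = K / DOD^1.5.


Step 1: DOD^1.5 = 87.81^1.5 = 822.84
Step 2: N = 842280 / 822.84 = 1024 cycles

1024 cycles


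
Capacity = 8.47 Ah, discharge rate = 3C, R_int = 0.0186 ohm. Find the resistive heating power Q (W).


Step 1: I = C_rate * capacity = 3 * 8.47 = 25.41 A
Step 2: Q = I^2 * R = 25.41^2 * 0.0186 = 645.67 * 0.0186 = 12.01 W

12.01 W


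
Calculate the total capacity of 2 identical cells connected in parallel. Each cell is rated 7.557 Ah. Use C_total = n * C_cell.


C_total = 2 * 7.557 = 15.114 Ah

15.114 Ah


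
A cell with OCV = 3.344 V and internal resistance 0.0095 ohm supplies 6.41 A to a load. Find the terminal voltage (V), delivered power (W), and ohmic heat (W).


Step 1: V_terminal = OCV - I*R = 3.344 - 6.41 * 0.0095 = 3.2831 V
Step 2: P_out = V_terminal * I = 3.2831 * 6.41 = 21.04 W
Step 3: Q = I^2 * R = 6.41^2 * 0.0095 = 0.3903 W

V=3.2831 V, P=21.04 W, Q=0.3903 W


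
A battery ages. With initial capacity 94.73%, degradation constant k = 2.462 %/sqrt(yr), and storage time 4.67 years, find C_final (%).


Step 1: sqrt(4.67 yr) = 2.161
Step 2: drop = 2.462 * 2.161 = 5.3204
Step 3: C_final = 94.73 - 5.3204 = 89.41%

89.41%


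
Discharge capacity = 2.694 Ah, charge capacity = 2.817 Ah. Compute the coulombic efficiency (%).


Coulombic efficiency = 2.694/2.817 * 100% = 95.63%

95.63%


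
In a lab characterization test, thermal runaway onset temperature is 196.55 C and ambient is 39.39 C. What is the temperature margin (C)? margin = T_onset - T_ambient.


Safety margin = 196.55 C - 39.39 C = 157.16 C

157.16 C


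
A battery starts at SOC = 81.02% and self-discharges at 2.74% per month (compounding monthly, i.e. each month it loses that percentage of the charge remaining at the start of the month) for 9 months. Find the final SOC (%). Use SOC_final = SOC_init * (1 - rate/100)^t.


decay = (1 - 2.74/100)^9 = 0.77877
SOC_final = 81.02 * 0.77877 = 63.10%

63.10%


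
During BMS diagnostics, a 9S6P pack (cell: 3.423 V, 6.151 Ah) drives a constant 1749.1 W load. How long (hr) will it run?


Step 1: E_pack = Ns * V_cell * Np * C_cell = 9 * 3.423 * 6 * 6.151 = 1137 Wh
Step 2: t = E_pack / P = 1137 / 1749.1 = 0.6500 hr

0.6500 hr


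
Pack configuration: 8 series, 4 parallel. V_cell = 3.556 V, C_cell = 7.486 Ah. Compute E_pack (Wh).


V_pack = 8 * 3.556 = 28.448 V
C_pack = 4 * 7.486 = 29.944 Ah
E = V_pack * C_pack = 28.448 * 29.944 = 851.8 Wh

851.8 Wh


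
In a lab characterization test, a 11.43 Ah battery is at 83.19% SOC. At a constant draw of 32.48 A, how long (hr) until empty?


Step 1: remaining = SOC/100 * C_total = 83.19/100 * 11.43 = 9.5086 Ah
Step 2: t = remaining / I = 9.5086 / 32.48 = 0.2928 hr

0.2928 hr


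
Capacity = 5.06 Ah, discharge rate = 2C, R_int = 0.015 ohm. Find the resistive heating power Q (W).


Step 1: I = C_rate * capacity = 2 * 5.06 = 10.12 A
Step 2: Q = I^2 * R = 10.12^2 * 0.015 = 102.41 * 0.015 = 1.536 W

1.536 W


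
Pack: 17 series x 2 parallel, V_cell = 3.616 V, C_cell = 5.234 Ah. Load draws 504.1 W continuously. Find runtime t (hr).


Step 1: E_pack = Ns * V_cell * Np * C_cell = 17 * 3.616 * 2 * 5.234 = 643.49 Wh
Step 2: t = E_pack / P = 643.49 / 504.1 = 1.277 hr

1.277 hr


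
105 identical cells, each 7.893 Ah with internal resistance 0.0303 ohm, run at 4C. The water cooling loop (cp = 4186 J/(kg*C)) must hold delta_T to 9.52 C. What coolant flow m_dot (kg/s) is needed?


Step 1: I = 4 * 7.893 = 31.572 A
Step 2: Q_cell = I^2 * R = 31.572^2 * 0.0303 = 30.203 W
Step 3: Q_total = 105 * 30.203 = 3171.3 W
Step 4: m_dot = Q_total / (cp * dT) = 3171.3 / (4186 * 9.52) = 0.07958 kg/s

0.07958 kg/s


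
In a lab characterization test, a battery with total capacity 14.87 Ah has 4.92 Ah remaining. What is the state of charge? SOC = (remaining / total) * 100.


SOC = (remaining / total) * 100 = (4.92 / 14.87) * 100 = 33.09%

33.09%


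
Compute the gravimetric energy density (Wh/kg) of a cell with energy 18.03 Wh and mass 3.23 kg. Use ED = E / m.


Specific energy = 18.03 Wh / 3.23 kg = 5.582 Wh/kg

5.582 Wh/kg


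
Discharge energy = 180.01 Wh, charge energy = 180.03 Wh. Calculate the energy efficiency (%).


Round-trip efficiency = 180.01/180.03 * 100% = 99.99%

99.99%
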